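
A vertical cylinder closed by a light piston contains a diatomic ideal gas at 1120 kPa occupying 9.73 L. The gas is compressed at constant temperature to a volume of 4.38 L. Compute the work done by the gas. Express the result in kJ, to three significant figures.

Isothermal: W = nRT ln(V₂/V₁) = P₁V₁ ln(V₂/V₁).
P₁V₁ = (1120 kPa)(9.73 L) = 10898 J.
W = 10898 × ln(4.38/9.73) = 10898 × -0.7982
W_by_gas = -8698 J.

W ≈ -8.70 kJ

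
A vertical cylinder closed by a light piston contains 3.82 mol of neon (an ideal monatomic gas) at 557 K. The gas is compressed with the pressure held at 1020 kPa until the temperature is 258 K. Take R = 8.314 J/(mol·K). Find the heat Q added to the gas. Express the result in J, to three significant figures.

Isobaric: W = nRΔT = (3.82)(8.314)(-299) = -9496 J.
ΔU = nCᵥΔT with Cᵥ = 3R/2: ΔU = (3.82)(12.47)(-299) = -14244 J.
Q = ΔU + W = -14244 − 9496 = -23740 J.

Q ≈ -23700 J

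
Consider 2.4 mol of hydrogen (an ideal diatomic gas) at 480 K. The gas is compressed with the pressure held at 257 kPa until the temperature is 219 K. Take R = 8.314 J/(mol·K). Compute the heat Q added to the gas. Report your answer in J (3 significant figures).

Isobaric: W = nRΔT = (2.4)(8.314)(-261) = -5208 J.
ΔU = nCᵥΔT with Cᵥ = 5R/2: ΔU = (2.4)(20.79)(-261) = -13020 J.
Q = ΔU + W = -13020 − 5208 = -18228 J.

Q ≈ -18200 J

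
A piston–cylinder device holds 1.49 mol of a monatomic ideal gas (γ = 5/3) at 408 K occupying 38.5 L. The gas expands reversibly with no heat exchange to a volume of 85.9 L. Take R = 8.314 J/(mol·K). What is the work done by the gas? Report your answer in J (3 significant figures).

Adiabatic: TV^(γ−1) = const with γ = 5/3.
T₂ = T₁ (V₁/V₂)^(γ−1) = 408 × (38.5/85.9)^0.667 = 408 × 0.5857 = 238.9 K.
W_by = nCᵥ(T₁ − T₂) = (1.49)(12.47)(408 − 238.9) = 3141 J.

W ≈ 3140 J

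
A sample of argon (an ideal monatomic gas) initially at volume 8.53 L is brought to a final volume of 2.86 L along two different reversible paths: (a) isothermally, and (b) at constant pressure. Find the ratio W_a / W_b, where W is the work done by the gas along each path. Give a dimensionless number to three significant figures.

Path (a) isothermal: W = P₁V₁ ln(V₂/V₁) → W_a/(P₁V₁) = -1.093.
Path (b) isobaric: W = P₁(V₂ − V₁) → W_b/(P₁V₁) = -0.6647.
W_a / W_b = -1.093 / -0.6647 = 1.644.

W_a / W_b ≈ 1.64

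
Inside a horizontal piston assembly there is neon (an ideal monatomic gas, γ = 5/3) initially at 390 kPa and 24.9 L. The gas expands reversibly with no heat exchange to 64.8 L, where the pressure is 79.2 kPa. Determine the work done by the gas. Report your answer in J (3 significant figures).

Adiabatic: W = (P₁V₁ − P₂V₂)/(γ − 1) with γ = 5/3.
P₁V₁ = 9711 J, P₂V₂ = 5132 J.
W = (9711 − 5132) / 0.6667 = 6868 J.

W ≈ 6870 J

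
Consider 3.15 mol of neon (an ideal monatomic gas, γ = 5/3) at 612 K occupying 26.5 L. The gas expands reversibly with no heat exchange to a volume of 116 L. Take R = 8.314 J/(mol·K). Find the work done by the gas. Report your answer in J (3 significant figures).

Adiabatic: TV^(γ−1) = const with γ = 5/3.
T₂ = T₁ (V₁/V₂)^(γ−1) = 612 × (26.5/116)^0.667 = 612 × 0.3737 = 228.7 K.
W_by = nCᵥ(T₁ − T₂) = (3.15)(12.47)(612 − 228.7) = 15057 J.

W ≈ 15100 J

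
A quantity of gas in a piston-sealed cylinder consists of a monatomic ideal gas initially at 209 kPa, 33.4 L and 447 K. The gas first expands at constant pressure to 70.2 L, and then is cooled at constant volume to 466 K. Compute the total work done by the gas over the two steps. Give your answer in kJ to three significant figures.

Step 1 (isobaric): W = PΔV = (209 kPa)(70.2 − 33.4 L) = 7691 J.
Step 2 (isochoric): W = 0 (constant volume).
W_total = 7691 + 0 = 7691 J.

W_total ≈ 7.69 kJ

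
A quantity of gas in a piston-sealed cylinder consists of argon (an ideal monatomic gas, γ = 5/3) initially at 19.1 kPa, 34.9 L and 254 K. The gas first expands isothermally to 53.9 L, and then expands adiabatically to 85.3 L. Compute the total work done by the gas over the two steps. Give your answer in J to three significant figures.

Step 1 (isothermal): W = P₁V₁ ln(V₂/V₁) = (666.6) ln(53.9/34.9) = 289.7 J.
After step 1: P = 12.37 kPa, V = 53.9 L, T = 254 K.
Step 2 (adiabatic): W = (P₁V₁ − P₂V₂)/(γ−1) = (666.6 − 490.9)/0.667 = 263.6 J.
W_total = 289.7 + 263.6 = 553.3 J.

W_total ≈ 553 J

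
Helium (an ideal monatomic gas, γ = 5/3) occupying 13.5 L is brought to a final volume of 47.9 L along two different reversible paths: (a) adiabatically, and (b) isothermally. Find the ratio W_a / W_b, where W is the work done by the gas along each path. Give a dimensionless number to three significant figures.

Path (a) adiabatic: W = P₁V₁(1 − (V₁/V₂)^(γ−1))/(γ−1) → W_a/(P₁V₁) = 0.8552.
Path (b) isothermal: W = P₁V₁ ln(V₂/V₁) → W_b/(P₁V₁) = 1.266.
W_a / W_b = 0.8552 / 1.266 = 0.6753.

W_a / W_b ≈ 0.675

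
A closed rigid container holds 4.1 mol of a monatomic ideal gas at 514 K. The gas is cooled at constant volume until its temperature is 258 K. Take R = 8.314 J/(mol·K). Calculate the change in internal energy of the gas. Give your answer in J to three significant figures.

Constant volume ⇒ W = 0, so Q = ΔU = nCᵥΔT with Cᵥ = 3R/2 = 12.47 J/(mol·K).
ΔU = (4.1)(12.47)(258 − 514) = -13090 J.

ΔU ≈ -13100 J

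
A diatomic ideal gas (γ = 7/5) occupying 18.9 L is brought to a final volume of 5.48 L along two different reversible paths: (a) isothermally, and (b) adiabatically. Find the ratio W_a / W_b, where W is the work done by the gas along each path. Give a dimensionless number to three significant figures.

W_a / W_b ≈ 0.773

Path (a) isothermal: W = P₁V₁ ln(V₂/V₁) → W_a/(P₁V₁) = -1.238.
Path (b) adiabatic: W = P₁V₁(1 − (V₁/V₂)^(γ−1))/(γ−1) → W_b/(P₁V₁) = -1.602.
W_a / W_b = -1.238 / -1.602 = 0.7727.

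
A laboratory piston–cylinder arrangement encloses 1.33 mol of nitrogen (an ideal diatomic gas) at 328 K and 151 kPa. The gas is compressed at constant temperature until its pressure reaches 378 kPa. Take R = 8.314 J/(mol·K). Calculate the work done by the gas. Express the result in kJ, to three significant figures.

Isothermal process: W = nRT ln(V₂/V₁) = nRT ln(P₁/P₂).
W = (1.33)(8.314)(328) × ln(151/378)
  = 3627 × ln(0.3995) = 3627 × -0.9176
W_by_gas = -3328 J.

W ≈ -3.33 kJ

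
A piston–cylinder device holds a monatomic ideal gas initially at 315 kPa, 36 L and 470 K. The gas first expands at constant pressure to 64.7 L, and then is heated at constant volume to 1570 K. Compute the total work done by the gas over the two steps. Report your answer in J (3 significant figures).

W_total ≈ 9040 J

Step 1 (isobaric): W = PΔV = (315 kPa)(64.7 − 36 L) = 9040 J.
Step 2 (isochoric): W = 0 (constant volume).
W_total = 9040 + 0 = 9040 J.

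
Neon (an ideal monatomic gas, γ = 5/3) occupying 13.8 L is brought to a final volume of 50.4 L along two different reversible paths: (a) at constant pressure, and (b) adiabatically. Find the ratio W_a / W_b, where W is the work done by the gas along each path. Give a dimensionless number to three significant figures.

W_a / W_b ≈ 3.06

Path (a) isobaric: W = P₁(V₂ − V₁) → W_a/(P₁V₁) = 2.652.
Path (b) adiabatic: W = P₁V₁(1 − (V₁/V₂)^(γ−1))/(γ−1) → W_b/(P₁V₁) = 0.8675.
W_a / W_b = 2.652 / 0.8675 = 3.057.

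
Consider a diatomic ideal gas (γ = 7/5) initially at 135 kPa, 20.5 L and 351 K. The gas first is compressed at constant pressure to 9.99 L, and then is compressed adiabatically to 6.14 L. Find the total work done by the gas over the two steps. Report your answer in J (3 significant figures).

W_total ≈ -2140 J

Step 1 (isobaric): W = PΔV = (135 kPa)(9.99 − 20.5 L) = -1419 J.
After step 1: P = 135 kPa, V = 9.99 L, T = 171 K.
Step 2 (adiabatic): W = (P₁V₁ − P₂V₂)/(γ−1) = (1349 − 1639)/0.4 = -724.7 J.
W_total = -1419 − 724.7 = -2144 J.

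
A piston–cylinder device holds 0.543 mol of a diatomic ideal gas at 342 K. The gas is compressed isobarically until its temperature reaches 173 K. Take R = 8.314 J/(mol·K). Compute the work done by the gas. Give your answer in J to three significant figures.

Isobaric: W = P ΔV = nR ΔT.
W = (0.543)(8.314)(173 − 342) = -763 J.

W ≈ -763 J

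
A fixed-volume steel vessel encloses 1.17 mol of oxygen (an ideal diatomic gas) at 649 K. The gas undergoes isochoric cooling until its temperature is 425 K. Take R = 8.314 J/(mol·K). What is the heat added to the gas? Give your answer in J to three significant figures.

Constant volume ⇒ W = 0, so Q = ΔU = nCᵥΔT with Cᵥ = 5R/2 = 20.79 J/(mol·K).
ΔU = (1.17)(20.79)(425 − 649) = -5447 J.

Q ≈ -5450 J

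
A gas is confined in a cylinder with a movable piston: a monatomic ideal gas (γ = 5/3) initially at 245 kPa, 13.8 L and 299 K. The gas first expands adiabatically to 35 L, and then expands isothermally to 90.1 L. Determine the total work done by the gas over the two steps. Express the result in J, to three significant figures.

Step 1 (adiabatic): W = (P₁V₁ − P₂V₂)/(γ−1) = (3381 − 1818)/0.667 = 2345 J.
After step 1: P = 51.94 kPa, V = 35 L, T = 160.8 K.
Step 2 (isothermal): W = P₁V₁ ln(V₂/V₁) = (1818) ln(90.1/35) = 1719 J.
W_total = 2345 + 1719 = 4064 J.

W_total ≈ 4060 J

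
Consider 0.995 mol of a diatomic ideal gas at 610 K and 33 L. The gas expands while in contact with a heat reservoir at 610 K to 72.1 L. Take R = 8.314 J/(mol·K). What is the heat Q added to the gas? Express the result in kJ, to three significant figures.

Isothermal ⇒ ΔU = 0, so Q = W = nRT ln(V₂/V₁).
Q = (0.995)(8.314)(610) ln(72.1/33) = 5046 × 0.7815 = 3944 J.

Q ≈ 3.94 kJ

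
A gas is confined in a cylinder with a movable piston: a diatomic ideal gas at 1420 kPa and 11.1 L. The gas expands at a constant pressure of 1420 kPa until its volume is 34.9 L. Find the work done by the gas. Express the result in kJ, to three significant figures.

W ≈ 33.8 kJ

Isobaric: W = P ΔV.
W = (1420 kPa)(34.9 − 11.1 L) = (1420)(23.8) = 33796 J.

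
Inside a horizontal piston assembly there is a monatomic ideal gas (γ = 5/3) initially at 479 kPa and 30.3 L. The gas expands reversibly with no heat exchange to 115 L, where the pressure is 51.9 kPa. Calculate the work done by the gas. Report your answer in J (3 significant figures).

W ≈ 12800 J

Adiabatic: W = (P₁V₁ − P₂V₂)/(γ − 1) with γ = 5/3.
P₁V₁ = 14514 J, P₂V₂ = 5968 J.
W = (14514 − 5968) / 0.6667 = 12818 J.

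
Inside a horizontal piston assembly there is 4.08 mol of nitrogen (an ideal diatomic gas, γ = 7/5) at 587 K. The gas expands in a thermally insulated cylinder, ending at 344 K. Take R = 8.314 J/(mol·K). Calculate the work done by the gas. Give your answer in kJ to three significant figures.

Adiabatic ⇒ Q = 0, so W_by = −ΔU = nCᵥ(T₁ − T₂).
Cᵥ = 5R/2 = 20.79 J/(mol·K).
W = (4.08)(20.79)(587 − 344) = 20607 J.

W ≈ 20.6 kJ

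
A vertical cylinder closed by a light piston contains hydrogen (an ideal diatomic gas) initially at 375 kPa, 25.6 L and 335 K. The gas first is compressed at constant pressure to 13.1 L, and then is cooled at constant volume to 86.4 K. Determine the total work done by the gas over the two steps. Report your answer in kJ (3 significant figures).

Step 1 (isobaric): W = PΔV = (375 kPa)(13.1 − 25.6 L) = -4688 J.
Step 2 (isochoric): W = 0 (constant volume).
W_total = -4688 + 0 = -4688 J.

W_total ≈ -4.69 kJ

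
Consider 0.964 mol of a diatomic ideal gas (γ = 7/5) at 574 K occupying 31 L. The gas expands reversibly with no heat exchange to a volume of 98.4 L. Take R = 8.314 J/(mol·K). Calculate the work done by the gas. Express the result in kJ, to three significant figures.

W ≈ 4.26 kJ

Adiabatic: TV^(γ−1) = const with γ = 7/5.
T₂ = T₁ (V₁/V₂)^(γ−1) = 574 × (31/98.4)^0.4 = 574 × 0.63 = 361.6 K.
W_by = nCᵥ(T₁ − T₂) = (0.964)(20.79)(574 − 361.6) = 4255 J.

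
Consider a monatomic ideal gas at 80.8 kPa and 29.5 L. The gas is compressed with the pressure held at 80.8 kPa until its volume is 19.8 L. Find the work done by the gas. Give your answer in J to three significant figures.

W ≈ -784 J

Isobaric: W = P ΔV.
W = (80.8 kPa)(19.8 − 29.5 L) = (80.8)(-9.7) = -783.8 J.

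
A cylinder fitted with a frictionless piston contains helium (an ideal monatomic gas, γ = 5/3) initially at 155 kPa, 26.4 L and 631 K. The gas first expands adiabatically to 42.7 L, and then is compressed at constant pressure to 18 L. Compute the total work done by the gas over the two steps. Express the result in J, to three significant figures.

Step 1 (adiabatic): W = (P₁V₁ − P₂V₂)/(γ−1) = (4092 − 2970)/0.667 = 1683 J.
After step 1: P = 69.55 kPa, V = 42.7 L, T = 457.9 K.
Step 2 (isobaric): W = PΔV = (69.55 kPa)(18 − 42.7 L) = -1718 J.
W_total = 1683 − 1718 = -34.49 J.

W_total ≈ -34.5 J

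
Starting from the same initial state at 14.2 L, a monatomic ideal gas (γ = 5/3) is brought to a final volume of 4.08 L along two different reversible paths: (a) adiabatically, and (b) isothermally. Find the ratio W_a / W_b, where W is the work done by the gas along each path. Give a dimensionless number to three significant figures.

Path (a) adiabatic: W = P₁V₁(1 − (V₁/V₂)^(γ−1))/(γ−1) → W_a/(P₁V₁) = -1.945.
Path (b) isothermal: W = P₁V₁ ln(V₂/V₁) → W_b/(P₁V₁) = -1.247.
W_a / W_b = -1.945 / -1.247 = 1.559.

W_a / W_b ≈ 1.56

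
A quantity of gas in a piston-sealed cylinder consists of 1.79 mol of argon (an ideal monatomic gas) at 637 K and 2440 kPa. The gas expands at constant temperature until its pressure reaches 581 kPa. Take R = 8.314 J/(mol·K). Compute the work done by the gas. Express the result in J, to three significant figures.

Isothermal process: W = nRT ln(V₂/V₁) = nRT ln(P₁/P₂).
W = (1.79)(8.314)(637) × ln(2440/581)
  = 9480 × ln(4.2) = 9480 × 1.435
W_by_gas = 13604 J.

W ≈ 13600 J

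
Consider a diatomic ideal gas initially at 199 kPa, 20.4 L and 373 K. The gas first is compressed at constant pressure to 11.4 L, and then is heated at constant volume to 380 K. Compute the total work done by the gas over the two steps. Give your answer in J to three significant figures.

Step 1 (isobaric): W = PΔV = (199 kPa)(11.4 − 20.4 L) = -1791 J.
Step 2 (isochoric): W = 0 (constant volume).
W_total = -1791 + 0 = -1791 J.

W_total ≈ -1790 J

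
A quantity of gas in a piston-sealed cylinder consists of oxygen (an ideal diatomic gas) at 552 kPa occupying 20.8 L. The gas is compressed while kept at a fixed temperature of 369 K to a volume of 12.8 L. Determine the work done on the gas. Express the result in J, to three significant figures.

Isothermal: W = nRT ln(V₂/V₁) = P₁V₁ ln(V₂/V₁).
P₁V₁ = (552 kPa)(20.8 L) = 11482 J.
W = 11482 × ln(12.8/20.8) = 11482 × -0.4855
W_by_gas = -5574 J; work on gas = −W_by = 5574 J.

W ≈ 5570 J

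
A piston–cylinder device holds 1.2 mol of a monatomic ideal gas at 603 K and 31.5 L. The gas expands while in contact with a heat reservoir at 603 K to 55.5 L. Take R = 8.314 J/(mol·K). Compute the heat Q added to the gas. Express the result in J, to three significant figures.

Isothermal ⇒ ΔU = 0, so Q = W = nRT ln(V₂/V₁).
Q = (1.2)(8.314)(603) ln(55.5/31.5) = 6016 × 0.5664 = 3407 J.

Q ≈ 3410 J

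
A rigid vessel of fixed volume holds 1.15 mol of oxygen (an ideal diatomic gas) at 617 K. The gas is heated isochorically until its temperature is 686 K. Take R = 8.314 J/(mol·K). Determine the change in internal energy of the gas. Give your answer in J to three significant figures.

Constant volume ⇒ W = 0, so Q = ΔU = nCᵥΔT with Cᵥ = 5R/2 = 20.79 J/(mol·K).
ΔU = (1.15)(20.79)(686 − 617) = 1649 J.

ΔU ≈ 1650 J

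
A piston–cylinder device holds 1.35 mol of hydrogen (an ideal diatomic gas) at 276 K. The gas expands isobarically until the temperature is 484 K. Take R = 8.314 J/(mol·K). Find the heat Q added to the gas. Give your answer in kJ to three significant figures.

Q ≈ 8.17 kJ

Isobaric: W = nRΔT = (1.35)(8.314)(208) = 2335 J.
ΔU = nCᵥΔT with Cᵥ = 5R/2: ΔU = (1.35)(20.79)(208) = 5836 J.
Q = ΔU + W = 5836 + 2335 = 8171 J.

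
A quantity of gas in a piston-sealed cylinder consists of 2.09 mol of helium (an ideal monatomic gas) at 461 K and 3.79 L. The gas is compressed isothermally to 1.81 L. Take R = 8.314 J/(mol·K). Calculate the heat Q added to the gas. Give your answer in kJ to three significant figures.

Isothermal ⇒ ΔU = 0, so Q = W = nRT ln(V₂/V₁).
Q = (2.09)(8.314)(461) ln(1.81/3.79) = 8010 × -0.739 = -5920 J.

Q ≈ -5.92 kJ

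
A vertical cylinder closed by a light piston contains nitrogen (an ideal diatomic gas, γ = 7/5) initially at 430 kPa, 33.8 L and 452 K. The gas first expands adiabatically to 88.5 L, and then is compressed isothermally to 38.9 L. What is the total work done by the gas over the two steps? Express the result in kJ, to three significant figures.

Step 1 (adiabatic): W = (P₁V₁ − P₂V₂)/(γ−1) = (14534 − 9890)/0.4 = 11611 J.
After step 1: P = 111.7 kPa, V = 88.5 L, T = 307.6 K.
Step 2 (isothermal): W = P₁V₁ ln(V₂/V₁) = (9890) ln(38.9/88.5) = -8129 J.
W_total = 11611 − 8129 = 3482 J.

W_total ≈ 3.48 kJ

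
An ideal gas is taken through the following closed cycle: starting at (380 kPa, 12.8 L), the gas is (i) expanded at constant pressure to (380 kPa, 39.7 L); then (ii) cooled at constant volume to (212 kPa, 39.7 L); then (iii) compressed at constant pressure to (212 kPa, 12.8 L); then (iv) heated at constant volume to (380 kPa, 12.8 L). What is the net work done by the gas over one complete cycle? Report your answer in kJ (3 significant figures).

W_net ≈ 4.52 kJ

Constant-volume legs do no work.
W(i) = (380)(39.7 − 12.8) = 10222 J; W(iii) = (212)(12.8 − 39.7) = -5703 J.
W_net = 10222 − 5703 = 4519 J (the clockwise enclosed area).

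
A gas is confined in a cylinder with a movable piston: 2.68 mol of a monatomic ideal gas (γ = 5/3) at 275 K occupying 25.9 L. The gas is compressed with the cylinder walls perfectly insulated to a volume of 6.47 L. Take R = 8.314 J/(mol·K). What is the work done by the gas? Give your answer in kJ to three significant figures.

Adiabatic: TV^(γ−1) = const with γ = 5/3.
T₂ = T₁ (V₁/V₂)^(γ−1) = 275 × (25.9/6.47)^0.667 = 275 × 2.521 = 693.3 K.
W_by = nCᵥ(T₁ − T₂) = (2.68)(12.47)(275 − 693.3) = -13981 J.

W ≈ -14.0 kJ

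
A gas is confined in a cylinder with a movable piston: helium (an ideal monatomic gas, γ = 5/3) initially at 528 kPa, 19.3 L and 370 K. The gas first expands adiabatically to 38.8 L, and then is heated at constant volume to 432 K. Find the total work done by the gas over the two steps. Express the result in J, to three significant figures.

Step 1 (adiabatic): W = (P₁V₁ − P₂V₂)/(γ−1) = (10190 − 6397)/0.667 = 5689 J.
Step 2 (isochoric): W = 0 (constant volume).
W_total = 5689 + 0 = 5689 J.

W_total ≈ 5690 J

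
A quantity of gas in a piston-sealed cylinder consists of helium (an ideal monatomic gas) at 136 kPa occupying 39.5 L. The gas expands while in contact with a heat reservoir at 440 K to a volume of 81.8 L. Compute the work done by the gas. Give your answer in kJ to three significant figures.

Isothermal: W = nRT ln(V₂/V₁) = P₁V₁ ln(V₂/V₁).
P₁V₁ = (136 kPa)(39.5 L) = 5372 J.
W = 5372 × ln(81.8/39.5) = 5372 × 0.728
W_by_gas = 3911 J.

W ≈ 3.91 kJ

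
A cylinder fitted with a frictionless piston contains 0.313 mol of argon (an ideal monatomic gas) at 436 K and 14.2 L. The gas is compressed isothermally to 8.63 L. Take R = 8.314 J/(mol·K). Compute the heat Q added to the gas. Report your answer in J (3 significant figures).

Q ≈ -565 J

Isothermal ⇒ ΔU = 0, so Q = W = nRT ln(V₂/V₁).
Q = (0.313)(8.314)(436) ln(8.63/14.2) = 1135 × -0.498 = -565 J.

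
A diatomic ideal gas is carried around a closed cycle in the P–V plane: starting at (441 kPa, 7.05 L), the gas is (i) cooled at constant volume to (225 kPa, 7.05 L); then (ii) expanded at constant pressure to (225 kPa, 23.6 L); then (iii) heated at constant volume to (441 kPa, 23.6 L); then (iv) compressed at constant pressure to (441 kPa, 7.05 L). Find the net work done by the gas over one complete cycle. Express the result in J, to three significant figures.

Constant-volume legs do no work.
W(ii) = (225)(23.6 − 7.05) = 3724 J; W(iv) = (441)(7.05 − 23.6) = -7299 J.
W_net = 3724 − 7299 = -3575 J (the counter-clockwise enclosed area).

W_net ≈ -3570 J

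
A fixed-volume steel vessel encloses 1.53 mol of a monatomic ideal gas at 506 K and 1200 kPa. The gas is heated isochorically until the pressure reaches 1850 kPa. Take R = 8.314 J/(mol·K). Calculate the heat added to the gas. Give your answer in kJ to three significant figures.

Constant volume ⇒ W = 0, so Q = ΔU = nCᵥΔT with Cᵥ = 3R/2 = 12.47 J/(mol·K).
At constant V, T₂/T₁ = P₂/P₁ ⇒ ΔT = T₁(P₂/P₁ − 1) = 506·(1850/1200 − 1) = 274.1 K.
ΔU = (1.53)(12.47)(274.1) = 5230 J.

Q ≈ 5.23 kJ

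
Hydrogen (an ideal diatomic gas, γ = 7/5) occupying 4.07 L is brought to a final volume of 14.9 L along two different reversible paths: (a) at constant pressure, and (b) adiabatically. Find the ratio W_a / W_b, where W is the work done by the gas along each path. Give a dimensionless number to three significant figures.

Path (a) isobaric: W = P₁(V₂ − V₁) → W_a/(P₁V₁) = 2.661.
Path (b) adiabatic: W = P₁V₁(1 − (V₁/V₂)^(γ−1))/(γ−1) → W_b/(P₁V₁) = 1.012.
W_a / W_b = 2.661 / 1.012 = 2.628.

W_a / W_b ≈ 2.63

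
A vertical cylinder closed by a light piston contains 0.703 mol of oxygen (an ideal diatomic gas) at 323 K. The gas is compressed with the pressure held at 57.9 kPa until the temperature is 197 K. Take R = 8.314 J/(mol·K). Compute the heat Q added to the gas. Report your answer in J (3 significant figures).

Q ≈ -2580 J

Isobaric: W = nRΔT = (0.703)(8.314)(-126) = -736.4 J.
ΔU = nCᵥΔT with Cᵥ = 5R/2: ΔU = (0.703)(20.79)(-126) = -1841 J.
Q = ΔU + W = -1841 − 736.4 = -2578 J.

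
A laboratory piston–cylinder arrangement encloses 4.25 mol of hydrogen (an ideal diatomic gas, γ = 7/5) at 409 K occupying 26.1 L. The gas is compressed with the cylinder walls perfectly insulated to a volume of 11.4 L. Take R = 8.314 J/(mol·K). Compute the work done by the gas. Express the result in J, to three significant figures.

W ≈ -14200 J

Adiabatic: TV^(γ−1) = const with γ = 7/5.
T₂ = T₁ (V₁/V₂)^(γ−1) = 409 × (26.1/11.4)^0.4 = 409 × 1.393 = 569.7 K.
W_by = nCᵥ(T₁ − T₂) = (4.25)(20.79)(409 − 569.7) = -14192 J.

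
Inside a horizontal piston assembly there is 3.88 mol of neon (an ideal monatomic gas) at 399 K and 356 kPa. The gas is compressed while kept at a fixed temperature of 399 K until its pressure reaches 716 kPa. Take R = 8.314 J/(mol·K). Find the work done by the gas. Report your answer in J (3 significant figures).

Isothermal process: W = nRT ln(V₂/V₁) = nRT ln(P₁/P₂).
W = (3.88)(8.314)(399) × ln(356/716)
  = 12871 × ln(0.4972) = 12871 × -0.6987
W_by_gas = -8994 J.

W ≈ -8990 J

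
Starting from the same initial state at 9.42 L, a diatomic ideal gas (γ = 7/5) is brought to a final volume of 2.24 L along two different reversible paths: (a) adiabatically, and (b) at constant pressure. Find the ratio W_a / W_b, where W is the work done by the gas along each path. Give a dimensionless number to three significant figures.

Path (a) adiabatic: W = P₁V₁(1 − (V₁/V₂)^(γ−1))/(γ−1) → W_a/(P₁V₁) = -1.941.
Path (b) isobaric: W = P₁(V₂ − V₁) → W_b/(P₁V₁) = -0.7622.
W_a / W_b = -1.941 / -0.7622 = 2.546.

W_a / W_b ≈ 2.55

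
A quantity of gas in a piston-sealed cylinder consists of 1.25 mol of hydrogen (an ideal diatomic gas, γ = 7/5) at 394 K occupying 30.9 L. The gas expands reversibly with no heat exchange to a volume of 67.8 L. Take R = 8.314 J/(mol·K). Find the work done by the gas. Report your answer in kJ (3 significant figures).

W ≈ 2.76 kJ

Adiabatic: TV^(γ−1) = const with γ = 7/5.
T₂ = T₁ (V₁/V₂)^(γ−1) = 394 × (30.9/67.8)^0.4 = 394 × 0.7303 = 287.7 K.
W_by = nCᵥ(T₁ − T₂) = (1.25)(20.79)(394 − 287.7) = 2761 J.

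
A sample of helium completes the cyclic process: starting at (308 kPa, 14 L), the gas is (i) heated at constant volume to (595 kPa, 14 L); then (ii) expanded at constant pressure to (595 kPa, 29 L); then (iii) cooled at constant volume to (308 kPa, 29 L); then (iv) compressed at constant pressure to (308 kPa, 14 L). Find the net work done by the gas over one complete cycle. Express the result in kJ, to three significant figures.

Constant-volume legs do no work.
W(ii) = (595)(29 − 14) = 8925 J; W(iv) = (308)(14 − 29) = -4620 J.
W_net = 8925 − 4620 = 4305 J (the clockwise enclosed area).

W_net ≈ 4.30 kJ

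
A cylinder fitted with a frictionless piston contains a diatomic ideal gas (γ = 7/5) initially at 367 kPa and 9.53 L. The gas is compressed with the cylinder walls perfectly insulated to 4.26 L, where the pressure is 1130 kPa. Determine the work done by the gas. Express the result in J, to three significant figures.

W ≈ -3290 J

Adiabatic: W = (P₁V₁ − P₂V₂)/(γ − 1) with γ = 7/5.
P₁V₁ = 3498 J, P₂V₂ = 4814 J.
W = (3498 − 4814) / 0.4 = -3291 J.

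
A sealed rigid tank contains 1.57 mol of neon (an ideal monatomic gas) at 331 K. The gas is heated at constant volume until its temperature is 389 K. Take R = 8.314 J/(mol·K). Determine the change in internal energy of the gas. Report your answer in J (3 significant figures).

Constant volume ⇒ W = 0, so Q = ΔU = nCᵥΔT with Cᵥ = 3R/2 = 12.47 J/(mol·K).
ΔU = (1.57)(12.47)(389 − 331) = 1136 J.

ΔU ≈ 1140 J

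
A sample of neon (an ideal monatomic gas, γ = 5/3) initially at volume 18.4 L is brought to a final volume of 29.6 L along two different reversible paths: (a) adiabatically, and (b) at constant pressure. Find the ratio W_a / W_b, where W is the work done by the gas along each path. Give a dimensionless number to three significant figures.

W_a / W_b ≈ 0.669

Path (a) adiabatic: W = P₁V₁(1 − (V₁/V₂)^(γ−1))/(γ−1) → W_a/(P₁V₁) = 0.4074.
Path (b) isobaric: W = P₁(V₂ − V₁) → W_b/(P₁V₁) = 0.6087.
W_a / W_b = 0.4074 / 0.6087 = 0.6694.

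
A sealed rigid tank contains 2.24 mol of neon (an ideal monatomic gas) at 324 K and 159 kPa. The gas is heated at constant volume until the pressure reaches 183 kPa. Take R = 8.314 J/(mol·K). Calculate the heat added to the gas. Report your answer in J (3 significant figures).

Q ≈ 1370 J

Constant volume ⇒ W = 0, so Q = ΔU = nCᵥΔT with Cᵥ = 3R/2 = 12.47 J/(mol·K).
At constant V, T₂/T₁ = P₂/P₁ ⇒ ΔT = T₁(P₂/P₁ − 1) = 324·(183/159 − 1) = 48.91 K.
ΔU = (2.24)(12.47)(48.91) = 1366 J.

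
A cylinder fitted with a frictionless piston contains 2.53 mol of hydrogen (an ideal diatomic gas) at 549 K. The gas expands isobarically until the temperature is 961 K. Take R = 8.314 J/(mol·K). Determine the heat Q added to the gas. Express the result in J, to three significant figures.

Q ≈ 30300 J

Isobaric: W = nRΔT = (2.53)(8.314)(412) = 8666 J.
ΔU = nCᵥΔT with Cᵥ = 5R/2: ΔU = (2.53)(20.79)(412) = 21665 J.
Q = ΔU + W = 21665 + 8666 = 30332 J.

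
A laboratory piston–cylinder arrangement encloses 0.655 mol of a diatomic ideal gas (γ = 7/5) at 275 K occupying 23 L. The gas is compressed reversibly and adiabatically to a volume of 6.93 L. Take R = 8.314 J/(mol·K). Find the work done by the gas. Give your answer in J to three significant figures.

W ≈ -2310 J

Adiabatic: TV^(γ−1) = const with γ = 7/5.
T₂ = T₁ (V₁/V₂)^(γ−1) = 275 × (23/6.93)^0.4 = 275 × 1.616 = 444.4 K.
W_by = nCᵥ(T₁ − T₂) = (0.655)(20.79)(275 − 444.4) = -2306 J.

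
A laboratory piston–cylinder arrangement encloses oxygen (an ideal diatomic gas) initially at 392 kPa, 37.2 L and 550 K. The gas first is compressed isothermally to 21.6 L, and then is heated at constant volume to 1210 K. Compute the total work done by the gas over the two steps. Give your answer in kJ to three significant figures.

Step 1 (isothermal): W = P₁V₁ ln(V₂/V₁) = (14582) ln(21.6/37.2) = -7927 J.
Step 2 (isochoric): W = 0 (constant volume).
W_total = -7927 + 0 = -7927 J.

W_total ≈ -7.93 kJ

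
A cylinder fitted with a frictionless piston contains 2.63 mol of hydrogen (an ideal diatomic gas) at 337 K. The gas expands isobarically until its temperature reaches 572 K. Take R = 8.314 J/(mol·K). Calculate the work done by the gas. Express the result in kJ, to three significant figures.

Isobaric: W = P ΔV = nR ΔT.
W = (2.63)(8.314)(572 − 337) = 5138 J.

W ≈ 5.14 kJ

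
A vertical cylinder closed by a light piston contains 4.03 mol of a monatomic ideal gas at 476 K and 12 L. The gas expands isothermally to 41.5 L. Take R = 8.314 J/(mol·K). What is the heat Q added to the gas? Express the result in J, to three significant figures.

Q ≈ 19800 J

Isothermal ⇒ ΔU = 0, so Q = W = nRT ln(V₂/V₁).
Q = (4.03)(8.314)(476) ln(41.5/12) = 15949 × 1.241 = 19789 J.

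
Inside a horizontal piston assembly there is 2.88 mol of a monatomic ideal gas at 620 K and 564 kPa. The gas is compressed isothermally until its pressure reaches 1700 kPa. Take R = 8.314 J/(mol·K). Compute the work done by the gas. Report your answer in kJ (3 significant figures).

Isothermal process: W = nRT ln(V₂/V₁) = nRT ln(P₁/P₂).
W = (2.88)(8.314)(620) × ln(564/1700)
  = 14845 × ln(0.3318) = 14845 × -1.103
W_by_gas = -16379 J.

W ≈ -16.4 kJ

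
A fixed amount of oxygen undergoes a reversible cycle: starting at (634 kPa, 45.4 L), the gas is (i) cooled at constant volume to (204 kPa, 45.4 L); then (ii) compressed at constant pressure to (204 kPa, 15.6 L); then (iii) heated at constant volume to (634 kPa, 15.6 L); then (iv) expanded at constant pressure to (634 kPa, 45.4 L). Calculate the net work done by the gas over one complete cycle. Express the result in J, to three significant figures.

Constant-volume legs do no work.
W(ii) = (204)(15.6 − 45.4) = -6079 J; W(iv) = (634)(45.4 − 15.6) = 18893 J.
W_net = -6079 + 18893 = 12814 J (the clockwise enclosed area).

W_net ≈ 12800 J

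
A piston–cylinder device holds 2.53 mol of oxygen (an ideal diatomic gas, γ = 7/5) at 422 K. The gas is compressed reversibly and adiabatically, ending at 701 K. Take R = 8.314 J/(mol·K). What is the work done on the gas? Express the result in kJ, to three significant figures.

Adiabatic ⇒ Q = 0, so W_by = −ΔU = nCᵥ(T₁ − T₂).
Cᵥ = 5R/2 = 20.79 J/(mol·K).
W = (2.53)(20.79)(422 − 701) = -14672 J.
Work on gas = −W_by = 14672 J.

W ≈ 14.7 kJ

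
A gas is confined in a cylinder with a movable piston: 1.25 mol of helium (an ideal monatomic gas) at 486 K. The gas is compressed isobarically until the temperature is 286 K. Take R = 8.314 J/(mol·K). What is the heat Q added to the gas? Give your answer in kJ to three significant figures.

Q ≈ -5.20 kJ

Isobaric: W = nRΔT = (1.25)(8.314)(-200) = -2078 J.
ΔU = nCᵥΔT with Cᵥ = 3R/2: ΔU = (1.25)(12.47)(-200) = -3118 J.
Q = ΔU + W = -3118 − 2078 = -5196 J.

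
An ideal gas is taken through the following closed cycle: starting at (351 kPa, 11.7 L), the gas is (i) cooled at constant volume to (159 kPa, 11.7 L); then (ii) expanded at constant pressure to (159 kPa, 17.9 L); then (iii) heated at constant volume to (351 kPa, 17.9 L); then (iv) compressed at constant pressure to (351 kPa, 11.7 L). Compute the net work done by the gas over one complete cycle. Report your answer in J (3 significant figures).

W_net ≈ -1190 J

Constant-volume legs do no work.
W(ii) = (159)(17.9 − 11.7) = 985.8 J; W(iv) = (351)(11.7 − 17.9) = -2176 J.
W_net = 985.8 − 2176 = -1190 J (the counter-clockwise enclosed area).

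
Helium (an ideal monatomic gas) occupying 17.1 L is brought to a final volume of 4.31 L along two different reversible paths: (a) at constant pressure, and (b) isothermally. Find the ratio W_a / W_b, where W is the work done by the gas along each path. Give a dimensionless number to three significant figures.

Path (a) isobaric: W = P₁(V₂ − V₁) → W_a/(P₁V₁) = -0.748.
Path (b) isothermal: W = P₁V₁ ln(V₂/V₁) → W_b/(P₁V₁) = -1.378.
W_a / W_b = -0.748 / -1.378 = 0.5427.

W_a / W_b ≈ 0.543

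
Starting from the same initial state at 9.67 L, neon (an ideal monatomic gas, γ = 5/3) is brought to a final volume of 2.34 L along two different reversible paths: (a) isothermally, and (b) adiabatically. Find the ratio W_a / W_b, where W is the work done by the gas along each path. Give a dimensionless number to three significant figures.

Path (a) isothermal: W = P₁V₁ ln(V₂/V₁) → W_a/(P₁V₁) = -1.419.
Path (b) adiabatic: W = P₁V₁(1 − (V₁/V₂)^(γ−1))/(γ−1) → W_b/(P₁V₁) = -2.363.
W_a / W_b = -1.419 / -2.363 = 0.6005.

W_a / W_b ≈ 0.601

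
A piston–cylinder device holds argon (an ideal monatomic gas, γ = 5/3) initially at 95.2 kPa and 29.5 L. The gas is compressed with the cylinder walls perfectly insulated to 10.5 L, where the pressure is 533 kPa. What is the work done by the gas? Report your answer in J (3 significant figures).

W ≈ -4180 J

Adiabatic: W = (P₁V₁ − P₂V₂)/(γ − 1) with γ = 5/3.
P₁V₁ = 2808 J, P₂V₂ = 5596 J.
W = (2808 − 5596) / 0.6667 = -4182 J.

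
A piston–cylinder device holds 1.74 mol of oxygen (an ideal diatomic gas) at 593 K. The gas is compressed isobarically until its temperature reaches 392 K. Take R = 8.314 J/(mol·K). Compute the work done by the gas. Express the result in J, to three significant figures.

Isobaric: W = P ΔV = nR ΔT.
W = (1.74)(8.314)(392 − 593) = -2908 J.

W ≈ -2910 J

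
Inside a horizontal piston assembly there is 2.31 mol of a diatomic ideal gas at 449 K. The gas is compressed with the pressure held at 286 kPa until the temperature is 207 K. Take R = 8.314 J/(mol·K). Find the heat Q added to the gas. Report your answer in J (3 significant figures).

Isobaric: W = nRΔT = (2.31)(8.314)(-242) = -4648 J.
ΔU = nCᵥΔT with Cᵥ = 5R/2: ΔU = (2.31)(20.79)(-242) = -11619 J.
Q = ΔU + W = -11619 − 4648 = -16267 J.

Q ≈ -16300 J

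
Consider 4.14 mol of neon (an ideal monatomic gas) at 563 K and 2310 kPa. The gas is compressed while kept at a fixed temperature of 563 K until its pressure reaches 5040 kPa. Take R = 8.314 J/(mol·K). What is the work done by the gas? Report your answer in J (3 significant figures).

W ≈ -15100 J

Isothermal process: W = nRT ln(V₂/V₁) = nRT ln(P₁/P₂).
W = (4.14)(8.314)(563) × ln(2310/5040)
  = 19378 × ln(0.4583) = 19378 × -0.7802
W_by_gas = -15118 J.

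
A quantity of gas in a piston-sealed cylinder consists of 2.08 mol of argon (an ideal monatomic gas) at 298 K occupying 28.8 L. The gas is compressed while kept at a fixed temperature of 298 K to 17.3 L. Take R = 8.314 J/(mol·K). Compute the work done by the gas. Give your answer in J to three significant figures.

W ≈ -2630 J

Isothermal: W = nRT ln(V₂/V₁).
W = (2.08)(8.314)(298) × ln(17.3/28.8)
  = 5153 × -0.5097
W_by_gas = -2627 J.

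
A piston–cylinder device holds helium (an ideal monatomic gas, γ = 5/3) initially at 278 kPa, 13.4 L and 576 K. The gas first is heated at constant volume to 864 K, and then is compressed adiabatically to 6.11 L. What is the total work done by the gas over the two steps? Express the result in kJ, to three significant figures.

Step 1 (isochoric): W = 0 (constant volume).
After step 1: P = 417 kPa (V unchanged).
Step 2 (adiabatic): W = (P₁V₁ − P₂V₂)/(γ−1) = (5588 − 9432)/0.667 = -5767 J.
W_total = 0 − 5767 = -5767 J.

W_total ≈ -5.77 kJ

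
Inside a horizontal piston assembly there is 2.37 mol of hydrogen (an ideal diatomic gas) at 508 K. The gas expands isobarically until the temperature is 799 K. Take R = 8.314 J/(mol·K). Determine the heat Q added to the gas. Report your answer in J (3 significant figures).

Isobaric: W = nRΔT = (2.37)(8.314)(291) = 5734 J.
ΔU = nCᵥΔT with Cᵥ = 5R/2: ΔU = (2.37)(20.79)(291) = 14335 J.
Q = ΔU + W = 14335 + 5734 = 20069 J.

Q ≈ 20100 J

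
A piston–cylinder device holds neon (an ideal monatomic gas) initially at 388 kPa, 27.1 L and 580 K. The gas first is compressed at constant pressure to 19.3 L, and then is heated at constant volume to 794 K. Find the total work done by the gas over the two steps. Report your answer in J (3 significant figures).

W_total ≈ -3030 J

Step 1 (isobaric): W = PΔV = (388 kPa)(19.3 − 27.1 L) = -3026 J.
Step 2 (isochoric): W = 0 (constant volume).
W_total = -3026 + 0 = -3026 J.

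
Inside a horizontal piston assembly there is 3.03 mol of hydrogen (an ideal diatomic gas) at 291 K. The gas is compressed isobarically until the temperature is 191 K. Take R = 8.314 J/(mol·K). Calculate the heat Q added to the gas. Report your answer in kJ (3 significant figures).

Q ≈ -8.82 kJ

Isobaric: W = nRΔT = (3.03)(8.314)(-100) = -2519 J.
ΔU = nCᵥΔT with Cᵥ = 5R/2: ΔU = (3.03)(20.79)(-100) = -6298 J.
Q = ΔU + W = -6298 − 2519 = -8817 J.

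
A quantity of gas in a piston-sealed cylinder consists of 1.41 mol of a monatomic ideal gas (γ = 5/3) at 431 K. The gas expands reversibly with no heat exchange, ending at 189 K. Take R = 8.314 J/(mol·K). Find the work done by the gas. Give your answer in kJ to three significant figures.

Adiabatic ⇒ Q = 0, so W_by = −ΔU = nCᵥ(T₁ − T₂).
Cᵥ = 3R/2 = 12.47 J/(mol·K).
W = (1.41)(12.47)(431 − 189) = 4255 J.

W ≈ 4.26 kJ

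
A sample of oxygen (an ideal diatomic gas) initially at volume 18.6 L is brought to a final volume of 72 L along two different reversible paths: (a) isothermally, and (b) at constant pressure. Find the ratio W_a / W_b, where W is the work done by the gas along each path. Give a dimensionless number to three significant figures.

W_a / W_b ≈ 0.471

Path (a) isothermal: W = P₁V₁ ln(V₂/V₁) → W_a/(P₁V₁) = 1.354.
Path (b) isobaric: W = P₁(V₂ − V₁) → W_b/(P₁V₁) = 2.871.
W_a / W_b = 1.354 / 2.871 = 0.4714.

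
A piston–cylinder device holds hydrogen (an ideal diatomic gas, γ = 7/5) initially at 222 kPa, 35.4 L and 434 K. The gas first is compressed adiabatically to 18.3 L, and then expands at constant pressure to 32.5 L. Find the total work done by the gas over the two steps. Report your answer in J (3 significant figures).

W_total ≈ 2010 J

Step 1 (adiabatic): W = (P₁V₁ − P₂V₂)/(γ−1) = (7859 − 10232)/0.4 = -5934 J.
After step 1: P = 559.1 kPa, V = 18.3 L, T = 565.1 K.
Step 2 (isobaric): W = PΔV = (559.1 kPa)(32.5 − 18.3 L) = 7940 J.
W_total = -5934 + 7940 = 2006 J.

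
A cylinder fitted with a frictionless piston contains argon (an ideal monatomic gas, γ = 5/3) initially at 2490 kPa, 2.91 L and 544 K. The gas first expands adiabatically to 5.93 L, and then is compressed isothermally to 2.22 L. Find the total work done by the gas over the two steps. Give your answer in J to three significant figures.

W_total ≈ -322 J

Step 1 (adiabatic): W = (P₁V₁ − P₂V₂)/(γ−1) = (7246 − 4508)/0.667 = 4107 J.
After step 1: P = 760.2 kPa, V = 5.93 L, T = 338.4 K.
Step 2 (isothermal): W = P₁V₁ ln(V₂/V₁) = (4508) ln(2.22/5.93) = -4429 J.
W_total = 4107 − 4429 = -322.4 J.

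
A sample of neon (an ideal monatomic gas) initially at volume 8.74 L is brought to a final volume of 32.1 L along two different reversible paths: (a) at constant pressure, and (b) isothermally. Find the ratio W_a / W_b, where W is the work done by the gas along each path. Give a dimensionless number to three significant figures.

Path (a) isobaric: W = P₁(V₂ − V₁) → W_a/(P₁V₁) = 2.673.
Path (b) isothermal: W = P₁V₁ ln(V₂/V₁) → W_b/(P₁V₁) = 1.301.
W_a / W_b = 2.673 / 1.301 = 2.054.

W_a / W_b ≈ 2.05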